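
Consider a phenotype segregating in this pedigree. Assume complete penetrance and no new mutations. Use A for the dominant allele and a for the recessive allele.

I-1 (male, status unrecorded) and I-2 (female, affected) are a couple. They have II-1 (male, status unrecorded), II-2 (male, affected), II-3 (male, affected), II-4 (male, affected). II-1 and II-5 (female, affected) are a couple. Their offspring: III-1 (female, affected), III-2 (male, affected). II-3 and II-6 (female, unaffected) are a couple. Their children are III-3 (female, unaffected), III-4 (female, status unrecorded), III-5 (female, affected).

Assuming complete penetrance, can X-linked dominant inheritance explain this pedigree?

Under X-linked dominant, III-3 (unaffected, female) cannot arise from II-3 (affected) × II-6 (unaffected).

No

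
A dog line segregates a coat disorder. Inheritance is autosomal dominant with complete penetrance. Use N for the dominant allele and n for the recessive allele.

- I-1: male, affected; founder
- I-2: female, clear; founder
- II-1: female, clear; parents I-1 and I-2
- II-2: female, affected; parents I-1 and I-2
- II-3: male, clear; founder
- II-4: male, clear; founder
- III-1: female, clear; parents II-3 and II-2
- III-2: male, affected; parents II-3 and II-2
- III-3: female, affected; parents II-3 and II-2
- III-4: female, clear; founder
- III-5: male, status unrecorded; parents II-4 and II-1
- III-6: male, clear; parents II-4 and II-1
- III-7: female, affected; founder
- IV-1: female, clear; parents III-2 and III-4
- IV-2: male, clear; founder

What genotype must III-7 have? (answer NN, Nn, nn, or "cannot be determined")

cannot be determined

III-7's phenotype allows NN or Nn, and no parent or child forces a single allele at both positions; consistent genotype assignments exist with III-7 as NN or Nn.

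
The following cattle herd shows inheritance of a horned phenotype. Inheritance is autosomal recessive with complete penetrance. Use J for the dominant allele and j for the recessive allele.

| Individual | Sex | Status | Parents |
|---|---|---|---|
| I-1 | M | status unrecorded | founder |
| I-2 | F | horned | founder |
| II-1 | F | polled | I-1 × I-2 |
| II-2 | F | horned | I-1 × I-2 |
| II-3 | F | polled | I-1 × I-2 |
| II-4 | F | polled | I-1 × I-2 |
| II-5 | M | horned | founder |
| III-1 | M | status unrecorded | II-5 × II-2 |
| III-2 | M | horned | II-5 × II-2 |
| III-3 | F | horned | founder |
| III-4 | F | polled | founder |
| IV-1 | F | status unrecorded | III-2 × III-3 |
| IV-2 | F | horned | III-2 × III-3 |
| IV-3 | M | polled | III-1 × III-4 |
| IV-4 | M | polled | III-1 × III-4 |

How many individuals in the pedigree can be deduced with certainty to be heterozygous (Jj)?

6

Obligate heterozygotes: I-1 passed J to II-1 (Jj, whose j came from I-2) and passed j to II-2 (jj), so I-1 is Jj; II-1 is polled so carries J and received j from I-2 (jj), so II-1 is Jj; II-3 is polled so carries J and received j from I-2 (jj), so II-3 is Jj; II-4 is polled so carries J and received j from I-2 (jj), so II-4 is Jj; IV-3 is polled so carries J and received j from III-1 (jj), so IV-3 is Jj; IV-4 is polled so carries J and received j from III-1 (jj), so IV-4 is Jj.
Every other individual is either homozygous by phenotype or has at least one consistent homozygous assignment, so the count is 6.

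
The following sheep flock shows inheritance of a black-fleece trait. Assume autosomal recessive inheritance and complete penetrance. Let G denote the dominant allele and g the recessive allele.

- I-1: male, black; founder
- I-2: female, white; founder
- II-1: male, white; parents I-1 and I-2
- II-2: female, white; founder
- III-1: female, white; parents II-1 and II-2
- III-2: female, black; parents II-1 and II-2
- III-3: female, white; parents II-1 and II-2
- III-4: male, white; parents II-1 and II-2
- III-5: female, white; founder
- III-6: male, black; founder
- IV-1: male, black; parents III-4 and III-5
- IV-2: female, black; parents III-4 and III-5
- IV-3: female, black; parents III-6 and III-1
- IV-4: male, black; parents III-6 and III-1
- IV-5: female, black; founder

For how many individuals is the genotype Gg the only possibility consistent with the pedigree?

Obligate heterozygotes: II-1 is white so carries G and received g from I-1 (gg), so II-1 is Gg; II-2 is white so carries G and passed g to III-2 (gg), so II-2 is Gg; III-1 is white so carries G and passed g to IV-3 (gg), so III-1 is Gg; III-4 is white so carries G and passed g to IV-1 (gg), so III-4 is Gg; III-5 is white so carries G and passed g to IV-1 (gg), so III-5 is Gg.
Every other individual is either homozygous by phenotype or has at least one consistent homozygous assignment, so the count is 5.

5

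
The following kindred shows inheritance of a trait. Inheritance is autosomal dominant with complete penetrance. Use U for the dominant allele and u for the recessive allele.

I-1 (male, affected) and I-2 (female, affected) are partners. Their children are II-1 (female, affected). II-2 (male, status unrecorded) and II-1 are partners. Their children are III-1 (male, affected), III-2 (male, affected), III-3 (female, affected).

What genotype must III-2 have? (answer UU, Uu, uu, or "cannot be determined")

cannot be determined

III-2's phenotype allows UU or Uu, and no parent or child forces a single allele at both positions; consistent genotype assignments exist with III-2 as UU or Uu.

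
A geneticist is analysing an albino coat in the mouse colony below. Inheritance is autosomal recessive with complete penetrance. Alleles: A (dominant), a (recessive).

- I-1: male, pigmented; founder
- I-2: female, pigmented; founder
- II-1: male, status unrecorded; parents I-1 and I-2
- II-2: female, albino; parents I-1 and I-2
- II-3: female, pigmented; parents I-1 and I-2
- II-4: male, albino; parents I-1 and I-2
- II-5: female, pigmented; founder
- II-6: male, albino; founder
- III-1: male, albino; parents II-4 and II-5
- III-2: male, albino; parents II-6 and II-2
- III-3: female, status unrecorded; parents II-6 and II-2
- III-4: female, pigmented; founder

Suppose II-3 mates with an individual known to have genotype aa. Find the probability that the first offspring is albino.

1/3

I-1 is pigmented so carries A and passed a to II-2 (aa), so I-1 is Aa.
I-2 is pigmented so carries A and passed a to II-2 (aa), so I-2 is Aa.
II-3 is a pigmented offspring of I-1 (Aa) × I-2 (Aa), whose cross gives 1/4 AA : 1/2 Aa : 1/4 aa; conditioning on being pigmented, II-3 is AA with probability 1/3, Aa with probability 2/3.
Summing over parental genotype combinations, P(offspring is albino) = 2/3·1/2 = 1/3.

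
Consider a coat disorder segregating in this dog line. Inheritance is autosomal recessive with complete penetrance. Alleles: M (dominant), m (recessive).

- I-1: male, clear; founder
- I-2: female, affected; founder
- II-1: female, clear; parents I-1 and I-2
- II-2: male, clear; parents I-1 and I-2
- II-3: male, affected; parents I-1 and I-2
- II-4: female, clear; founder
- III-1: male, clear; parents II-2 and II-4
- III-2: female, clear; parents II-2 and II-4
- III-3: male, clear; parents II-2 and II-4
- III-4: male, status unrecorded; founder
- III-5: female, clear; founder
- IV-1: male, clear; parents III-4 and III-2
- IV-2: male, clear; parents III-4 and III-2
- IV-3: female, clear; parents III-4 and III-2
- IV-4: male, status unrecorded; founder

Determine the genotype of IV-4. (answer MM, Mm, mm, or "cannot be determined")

cannot be determined

IV-4's phenotype is unrecorded, and no parent or child forces a single allele at both positions; consistent genotype assignments exist with IV-4 as MM or Mm or mm.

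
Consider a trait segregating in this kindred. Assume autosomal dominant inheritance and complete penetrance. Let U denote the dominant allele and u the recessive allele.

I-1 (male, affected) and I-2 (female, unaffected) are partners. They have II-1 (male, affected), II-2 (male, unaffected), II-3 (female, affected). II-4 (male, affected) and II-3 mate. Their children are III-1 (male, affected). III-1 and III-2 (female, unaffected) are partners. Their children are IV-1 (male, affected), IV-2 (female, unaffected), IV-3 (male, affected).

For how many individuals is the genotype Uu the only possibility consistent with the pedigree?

Obligate heterozygotes: I-1 is affected so carries U and passed u to II-2 (uu), so I-1 is Uu; II-1 is affected so carries U and received u from I-2 (uu), so II-1 is Uu; II-3 is affected so carries U and received u from I-2 (uu), so II-3 is Uu; III-1 is affected so carries U and passed u to IV-2 (uu), so III-1 is Uu; IV-1 is affected so carries U and received u from III-2 (uu), so IV-1 is Uu; IV-3 is affected so carries U and received u from III-2 (uu), so IV-3 is Uu.
Every other individual is either homozygous by phenotype or has at least one consistent homozygous assignment, so the count is 6.

6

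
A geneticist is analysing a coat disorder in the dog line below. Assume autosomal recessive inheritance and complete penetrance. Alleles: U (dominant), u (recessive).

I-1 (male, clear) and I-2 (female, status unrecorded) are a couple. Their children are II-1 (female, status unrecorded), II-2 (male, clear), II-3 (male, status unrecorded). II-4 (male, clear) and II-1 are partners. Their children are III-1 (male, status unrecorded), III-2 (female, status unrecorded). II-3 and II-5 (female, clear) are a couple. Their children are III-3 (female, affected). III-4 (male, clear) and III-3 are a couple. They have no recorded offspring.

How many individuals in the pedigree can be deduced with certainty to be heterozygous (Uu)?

Obligate heterozygotes: II-5 is clear so carries U and passed u to III-3 (uu), so II-5 is Uu.
Every other individual is either homozygous by phenotype or has at least one consistent homozygous assignment, so the count is 1.

1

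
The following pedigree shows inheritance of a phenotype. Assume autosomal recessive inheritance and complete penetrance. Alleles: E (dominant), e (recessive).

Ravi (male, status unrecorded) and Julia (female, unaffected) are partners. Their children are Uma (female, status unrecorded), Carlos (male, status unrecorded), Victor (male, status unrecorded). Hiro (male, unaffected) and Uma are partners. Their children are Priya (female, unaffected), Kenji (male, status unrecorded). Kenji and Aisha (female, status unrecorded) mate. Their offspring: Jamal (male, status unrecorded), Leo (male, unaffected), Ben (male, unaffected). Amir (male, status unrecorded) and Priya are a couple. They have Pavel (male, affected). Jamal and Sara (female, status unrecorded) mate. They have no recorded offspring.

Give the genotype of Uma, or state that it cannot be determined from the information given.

Uma's phenotype is unrecorded, and no parent or child forces a single allele at both positions; consistent genotype assignments exist with Uma as EE or Ee or ee.

cannot be determined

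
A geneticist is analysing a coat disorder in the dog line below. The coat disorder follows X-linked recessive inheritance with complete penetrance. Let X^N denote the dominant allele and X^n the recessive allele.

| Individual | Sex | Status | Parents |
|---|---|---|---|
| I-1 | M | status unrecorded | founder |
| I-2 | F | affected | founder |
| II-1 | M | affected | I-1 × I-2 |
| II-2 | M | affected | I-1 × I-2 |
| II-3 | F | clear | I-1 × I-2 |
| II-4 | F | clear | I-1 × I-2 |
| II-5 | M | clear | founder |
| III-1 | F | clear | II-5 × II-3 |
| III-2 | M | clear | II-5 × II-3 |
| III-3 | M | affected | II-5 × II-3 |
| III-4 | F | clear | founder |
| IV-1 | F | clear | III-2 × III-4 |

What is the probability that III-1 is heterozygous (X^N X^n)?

1/2

II-5 is clear, so II-5 is X^N Y.
II-3 is clear so carries N and received n from I-2 (X^n X^n), so II-3 is X^N X^n.
Their cross gives offspring ratios 1/2 X^N X^N : 1/2 X^N X^n. Conditioning on III-1 being clear, P(X^N X^n) = 1/2 / 1 = 1/2.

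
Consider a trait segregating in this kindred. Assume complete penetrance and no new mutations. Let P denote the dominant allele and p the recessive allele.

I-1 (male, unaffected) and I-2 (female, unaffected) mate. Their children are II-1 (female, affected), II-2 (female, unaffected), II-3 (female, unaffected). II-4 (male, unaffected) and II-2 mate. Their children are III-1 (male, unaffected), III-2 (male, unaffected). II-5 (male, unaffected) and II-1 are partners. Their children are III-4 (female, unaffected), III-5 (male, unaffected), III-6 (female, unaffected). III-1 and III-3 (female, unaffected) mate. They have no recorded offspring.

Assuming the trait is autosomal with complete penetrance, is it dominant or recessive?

recessive

I-1 and I-2 are both unaffected yet have an affected child II-1. Under dominance, an affected child requires at least one affected parent, so the trait cannot be dominant.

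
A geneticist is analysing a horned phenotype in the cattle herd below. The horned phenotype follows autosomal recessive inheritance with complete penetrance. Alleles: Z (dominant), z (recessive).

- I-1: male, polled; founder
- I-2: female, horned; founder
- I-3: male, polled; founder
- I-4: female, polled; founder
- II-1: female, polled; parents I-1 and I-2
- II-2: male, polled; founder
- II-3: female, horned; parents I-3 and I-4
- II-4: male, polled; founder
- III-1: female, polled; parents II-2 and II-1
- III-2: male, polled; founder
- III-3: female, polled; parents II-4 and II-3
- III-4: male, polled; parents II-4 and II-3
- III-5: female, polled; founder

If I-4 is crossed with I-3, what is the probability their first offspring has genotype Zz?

I-4 is polled so carries Z and passed z to II-3 (zz), so I-4 is Zz.
I-3 is polled so carries Z and passed z to II-3 (zz), so I-3 is Zz.
The cross gives 1/4 ZZ : 1/2 Zz : 1/4 zz, so P(offspring has genotype Zz) = 1/2.

1/2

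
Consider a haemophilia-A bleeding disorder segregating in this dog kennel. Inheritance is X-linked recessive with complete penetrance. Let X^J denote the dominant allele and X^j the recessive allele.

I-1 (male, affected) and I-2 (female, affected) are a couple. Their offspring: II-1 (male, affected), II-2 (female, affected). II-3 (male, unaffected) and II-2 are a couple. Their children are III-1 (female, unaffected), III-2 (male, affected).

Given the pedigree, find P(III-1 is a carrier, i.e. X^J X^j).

1

III-1 is unaffected so carries J and received j from II-2 (X^j X^j), so III-1 is X^J X^j, giving P(X^J X^j) = 1.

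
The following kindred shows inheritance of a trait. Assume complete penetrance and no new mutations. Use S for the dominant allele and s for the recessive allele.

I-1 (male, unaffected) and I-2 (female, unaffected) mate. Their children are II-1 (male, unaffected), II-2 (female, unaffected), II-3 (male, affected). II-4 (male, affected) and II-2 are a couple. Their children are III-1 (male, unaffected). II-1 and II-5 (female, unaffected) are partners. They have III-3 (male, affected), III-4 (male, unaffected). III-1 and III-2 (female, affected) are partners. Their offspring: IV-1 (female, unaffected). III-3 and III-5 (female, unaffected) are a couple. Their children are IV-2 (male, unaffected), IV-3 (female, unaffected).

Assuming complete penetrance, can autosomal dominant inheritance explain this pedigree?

No

Under autosomal dominant, II-3 (affected, male) cannot arise from I-1 (unaffected) × I-2 (unaffected).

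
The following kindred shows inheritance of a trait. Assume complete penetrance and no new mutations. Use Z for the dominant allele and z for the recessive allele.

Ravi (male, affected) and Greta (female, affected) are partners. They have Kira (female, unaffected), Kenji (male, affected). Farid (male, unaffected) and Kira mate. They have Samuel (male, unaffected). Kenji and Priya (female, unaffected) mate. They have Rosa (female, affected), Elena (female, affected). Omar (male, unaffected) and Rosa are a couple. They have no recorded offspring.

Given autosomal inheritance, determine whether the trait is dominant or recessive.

dominant

Ravi and Greta are both affected yet have an unaffected child Kira. Under a recessive model two affected parents are homozygous and every child would be affected, so the trait cannot be recessive.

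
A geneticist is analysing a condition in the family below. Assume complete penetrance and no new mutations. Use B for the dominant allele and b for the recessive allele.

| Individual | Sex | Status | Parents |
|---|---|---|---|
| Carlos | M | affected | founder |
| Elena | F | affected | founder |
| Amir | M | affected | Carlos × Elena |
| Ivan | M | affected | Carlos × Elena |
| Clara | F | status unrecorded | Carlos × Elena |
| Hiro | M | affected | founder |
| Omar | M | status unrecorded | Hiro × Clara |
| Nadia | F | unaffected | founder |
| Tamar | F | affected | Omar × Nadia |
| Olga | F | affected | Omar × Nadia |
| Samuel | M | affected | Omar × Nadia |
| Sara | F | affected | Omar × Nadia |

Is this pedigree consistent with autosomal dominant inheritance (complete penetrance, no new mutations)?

A consistent assignment under autosomal dominant exists: Carlos BB, Elena BB, Amir BB, Ivan BB, Clara BB, Hiro BB, Omar BB, Nadia bb, Tamar Bb, Olga Bb, Samuel Bb, Sara Bb.
In this assignment every recorded phenotype matches its genotype and every non-founder's genotype is obtainable from its parents' genotypes, so the pedigree is consistent.

Yes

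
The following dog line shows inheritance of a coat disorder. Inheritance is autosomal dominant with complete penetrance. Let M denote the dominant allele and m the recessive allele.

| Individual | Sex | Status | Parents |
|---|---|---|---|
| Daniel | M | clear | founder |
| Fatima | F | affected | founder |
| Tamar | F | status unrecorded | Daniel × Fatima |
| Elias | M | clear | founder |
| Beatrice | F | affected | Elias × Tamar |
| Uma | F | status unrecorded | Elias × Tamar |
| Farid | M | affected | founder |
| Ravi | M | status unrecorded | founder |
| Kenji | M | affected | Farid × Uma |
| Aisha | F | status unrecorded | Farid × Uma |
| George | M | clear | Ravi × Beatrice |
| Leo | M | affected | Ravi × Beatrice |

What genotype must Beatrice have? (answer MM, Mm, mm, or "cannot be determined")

Mm

From phenotype alone, Beatrice is MM or Mm.
Beatrice is affected so carries M and received m from Elias (mm), so Beatrice is Mm.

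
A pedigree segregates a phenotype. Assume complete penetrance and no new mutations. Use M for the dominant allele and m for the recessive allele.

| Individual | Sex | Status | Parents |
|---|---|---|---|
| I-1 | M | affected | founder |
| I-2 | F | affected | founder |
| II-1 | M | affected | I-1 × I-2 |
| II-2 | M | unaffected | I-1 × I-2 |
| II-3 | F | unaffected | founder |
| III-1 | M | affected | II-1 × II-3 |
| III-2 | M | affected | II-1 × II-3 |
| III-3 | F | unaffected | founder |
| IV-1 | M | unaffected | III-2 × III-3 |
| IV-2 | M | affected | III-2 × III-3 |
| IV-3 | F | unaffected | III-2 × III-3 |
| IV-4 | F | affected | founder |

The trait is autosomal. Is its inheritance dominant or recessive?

dominant

I-1 and I-2 are both affected yet have an unaffected child II-2. Under a recessive model two affected parents are homozygous and every child would be affected, so the trait cannot be recessive.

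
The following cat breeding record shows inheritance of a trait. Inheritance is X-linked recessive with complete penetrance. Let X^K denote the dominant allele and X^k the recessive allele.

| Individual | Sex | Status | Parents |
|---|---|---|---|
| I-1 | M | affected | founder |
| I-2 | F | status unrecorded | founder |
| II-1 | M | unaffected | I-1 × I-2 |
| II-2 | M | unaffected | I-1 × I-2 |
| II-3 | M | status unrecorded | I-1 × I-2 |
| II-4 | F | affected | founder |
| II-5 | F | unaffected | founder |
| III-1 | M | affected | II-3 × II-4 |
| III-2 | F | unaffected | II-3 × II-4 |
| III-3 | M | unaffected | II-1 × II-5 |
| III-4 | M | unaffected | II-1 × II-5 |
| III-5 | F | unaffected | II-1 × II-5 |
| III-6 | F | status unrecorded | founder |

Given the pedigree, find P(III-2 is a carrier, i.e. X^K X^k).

III-2 is unaffected so carries K and received k from II-4 (X^k X^k), so III-2 is X^K X^k, giving P(X^K X^k) = 1.

1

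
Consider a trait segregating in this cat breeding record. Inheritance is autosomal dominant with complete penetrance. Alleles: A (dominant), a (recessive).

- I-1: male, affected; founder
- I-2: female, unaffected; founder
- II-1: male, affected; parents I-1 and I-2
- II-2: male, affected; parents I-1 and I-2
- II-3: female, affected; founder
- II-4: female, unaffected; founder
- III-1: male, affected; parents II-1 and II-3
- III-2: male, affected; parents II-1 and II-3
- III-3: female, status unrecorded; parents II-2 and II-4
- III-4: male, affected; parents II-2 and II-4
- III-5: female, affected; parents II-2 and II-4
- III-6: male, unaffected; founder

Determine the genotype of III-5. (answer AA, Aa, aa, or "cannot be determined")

Aa

From phenotype alone, III-5 is AA or Aa.
III-5 is affected so carries A and received a from II-4 (aa), so III-5 is Aa.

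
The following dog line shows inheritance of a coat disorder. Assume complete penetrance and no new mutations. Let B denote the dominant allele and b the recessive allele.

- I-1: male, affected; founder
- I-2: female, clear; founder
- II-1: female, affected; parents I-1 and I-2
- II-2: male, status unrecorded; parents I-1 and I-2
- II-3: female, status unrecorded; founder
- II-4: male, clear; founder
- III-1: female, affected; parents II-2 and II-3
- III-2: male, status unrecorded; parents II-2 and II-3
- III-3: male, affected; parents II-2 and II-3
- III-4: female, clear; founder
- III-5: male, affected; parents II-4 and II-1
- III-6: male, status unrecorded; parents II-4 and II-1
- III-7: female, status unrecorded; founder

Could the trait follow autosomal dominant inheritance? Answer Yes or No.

Yes

A consistent assignment under autosomal dominant exists: I-1 BB, I-2 bb, II-1 Bb, II-2 Bb, II-3 BB, II-4 bb, III-1 BB, III-2 BB, III-3 BB, III-4 bb, III-5 Bb, III-6 Bb, III-7 BB.
In this assignment every recorded phenotype matches its genotype and every non-founder's genotype is obtainable from its parents' genotypes, so the pedigree is consistent.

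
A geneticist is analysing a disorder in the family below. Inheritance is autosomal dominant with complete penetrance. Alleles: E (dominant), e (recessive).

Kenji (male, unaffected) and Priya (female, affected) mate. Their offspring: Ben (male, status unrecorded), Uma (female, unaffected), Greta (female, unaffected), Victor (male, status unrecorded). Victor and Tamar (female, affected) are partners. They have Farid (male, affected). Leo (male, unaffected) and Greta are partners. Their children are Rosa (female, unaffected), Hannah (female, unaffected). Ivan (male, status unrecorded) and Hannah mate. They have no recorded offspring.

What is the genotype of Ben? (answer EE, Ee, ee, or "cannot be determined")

Ben's phenotype is unrecorded, and no parent or child forces a single allele at both positions; consistent genotype assignments exist with Ben as Ee or ee.

cannot be determined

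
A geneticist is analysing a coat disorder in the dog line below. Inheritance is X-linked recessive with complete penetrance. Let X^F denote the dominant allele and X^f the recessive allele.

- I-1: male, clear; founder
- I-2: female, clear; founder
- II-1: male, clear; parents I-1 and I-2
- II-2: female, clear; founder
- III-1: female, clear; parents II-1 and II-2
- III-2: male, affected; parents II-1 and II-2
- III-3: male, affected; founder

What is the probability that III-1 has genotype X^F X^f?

II-1 is clear, so II-1 is X^F Y.
II-2 is clear so carries F and passed f to III-2 (X^f Y), so II-2 is X^F X^f.
Their cross gives offspring ratios 1/2 X^F X^F : 1/2 X^F X^f. Conditioning on III-1 being clear, P(X^F X^f) = 1/2 / 1 = 1/2.

1/2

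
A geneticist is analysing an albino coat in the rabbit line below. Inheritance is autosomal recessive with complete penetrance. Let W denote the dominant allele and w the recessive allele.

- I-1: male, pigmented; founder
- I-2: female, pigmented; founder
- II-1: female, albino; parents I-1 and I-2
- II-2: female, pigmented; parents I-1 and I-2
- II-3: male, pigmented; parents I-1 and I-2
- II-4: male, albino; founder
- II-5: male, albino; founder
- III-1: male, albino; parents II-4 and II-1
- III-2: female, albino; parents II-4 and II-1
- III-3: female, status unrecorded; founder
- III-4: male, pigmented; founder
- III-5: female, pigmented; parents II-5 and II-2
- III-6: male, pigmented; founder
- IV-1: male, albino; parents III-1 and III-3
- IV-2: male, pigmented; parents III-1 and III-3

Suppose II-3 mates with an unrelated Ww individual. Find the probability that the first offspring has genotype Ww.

I-1 is pigmented so carries W and passed w to II-1 (ww), so I-1 is Ww.
I-2 is pigmented so carries W and passed w to II-1 (ww), so I-2 is Ww.
II-3 is a pigmented offspring of I-1 (Ww) × I-2 (Ww), whose cross gives 1/4 WW : 1/2 Ww : 1/4 ww; conditioning on being pigmented, II-3 is WW with probability 1/3, Ww with probability 2/3.
Summing over parental genotype combinations, P(offspring has genotype Ww) = 1/3·1/2 + 2/3·1/2 = 1/2.

1/2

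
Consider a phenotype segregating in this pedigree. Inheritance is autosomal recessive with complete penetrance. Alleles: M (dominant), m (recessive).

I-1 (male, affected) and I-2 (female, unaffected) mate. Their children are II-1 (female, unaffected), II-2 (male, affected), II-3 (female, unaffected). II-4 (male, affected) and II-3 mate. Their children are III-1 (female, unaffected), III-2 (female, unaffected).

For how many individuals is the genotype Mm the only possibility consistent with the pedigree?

5

Obligate heterozygotes: I-2 is unaffected so carries M and passed m to II-2 (mm), so I-2 is Mm; II-1 is unaffected so carries M and received m from I-1 (mm), so II-1 is Mm; II-3 is unaffected so carries M and received m from I-1 (mm), so II-3 is Mm; III-1 is unaffected so carries M and received m from II-4 (mm), so III-1 is Mm; III-2 is unaffected so carries M and received m from II-4 (mm), so III-2 is Mm.
Every other individual is either homozygous by phenotype or has at least one consistent homozygous assignment, so the count is 5.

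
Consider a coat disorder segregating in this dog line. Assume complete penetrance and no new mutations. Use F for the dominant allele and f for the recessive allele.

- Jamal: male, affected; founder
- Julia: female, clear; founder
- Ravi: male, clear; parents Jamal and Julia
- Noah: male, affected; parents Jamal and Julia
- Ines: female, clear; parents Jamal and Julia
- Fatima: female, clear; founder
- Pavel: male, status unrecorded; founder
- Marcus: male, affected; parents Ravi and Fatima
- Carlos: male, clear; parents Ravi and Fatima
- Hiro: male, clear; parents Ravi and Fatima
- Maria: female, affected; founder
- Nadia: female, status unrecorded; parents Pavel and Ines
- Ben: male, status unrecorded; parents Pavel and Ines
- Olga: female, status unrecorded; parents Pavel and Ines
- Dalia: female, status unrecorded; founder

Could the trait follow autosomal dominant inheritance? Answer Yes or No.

Under autosomal dominant, Marcus (affected, male) cannot arise from Ravi (clear) × Fatima (clear).

No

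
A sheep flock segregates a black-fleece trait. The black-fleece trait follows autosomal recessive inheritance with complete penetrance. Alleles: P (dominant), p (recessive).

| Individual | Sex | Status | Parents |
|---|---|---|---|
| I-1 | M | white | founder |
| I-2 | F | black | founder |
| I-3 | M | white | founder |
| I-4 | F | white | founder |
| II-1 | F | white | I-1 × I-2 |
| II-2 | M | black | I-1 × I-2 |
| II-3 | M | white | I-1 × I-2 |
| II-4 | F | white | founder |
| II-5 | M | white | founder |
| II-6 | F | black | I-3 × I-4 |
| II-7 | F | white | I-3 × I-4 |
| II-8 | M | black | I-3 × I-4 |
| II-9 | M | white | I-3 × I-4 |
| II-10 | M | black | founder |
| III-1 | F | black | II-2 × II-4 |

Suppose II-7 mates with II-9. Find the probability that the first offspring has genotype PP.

I-3 is white so carries P and passed p to II-6 (pp), so I-3 is Pp.
I-4 is white so carries P and passed p to II-6 (pp), so I-4 is Pp.
II-7 is a white offspring of I-3 (Pp) × I-4 (Pp), whose cross gives 1/4 PP : 1/2 Pp : 1/4 pp; conditioning on being white, II-7 is PP with probability 1/3, Pp with probability 2/3.
II-9 is a white offspring of I-3 (Pp) × I-4 (Pp), whose cross gives 1/4 PP : 1/2 Pp : 1/4 pp; conditioning on being white, II-9 is PP with probability 1/3, Pp with probability 2/3.
Summing over parental genotype combinations, P(offspring has genotype PP) = 1/9·1 + 2/9·1/2 + 2/9·1/2 + 4/9·1/4 = 4/9.

4/9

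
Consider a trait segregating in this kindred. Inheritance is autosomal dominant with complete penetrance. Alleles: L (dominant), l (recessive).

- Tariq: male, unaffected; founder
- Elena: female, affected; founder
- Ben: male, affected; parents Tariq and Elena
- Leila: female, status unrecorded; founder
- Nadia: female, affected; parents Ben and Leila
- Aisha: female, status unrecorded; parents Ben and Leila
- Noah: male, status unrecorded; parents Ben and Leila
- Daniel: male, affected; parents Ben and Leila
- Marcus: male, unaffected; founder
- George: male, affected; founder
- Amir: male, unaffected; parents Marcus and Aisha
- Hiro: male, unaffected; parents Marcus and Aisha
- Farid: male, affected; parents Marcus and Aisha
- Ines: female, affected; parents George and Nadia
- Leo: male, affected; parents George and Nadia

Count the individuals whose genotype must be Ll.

Obligate heterozygotes: Ben is affected so carries L and received l from Tariq (ll), so Ben is Ll; Aisha passed L to Farid (Ll, whose l came from Marcus) and passed l to Amir (ll), so Aisha is Ll; Farid is affected so carries L and received l from Marcus (ll), so Farid is Ll.
Every other individual is either homozygous by phenotype or has at least one consistent homozygous assignment, so the count is 3.

3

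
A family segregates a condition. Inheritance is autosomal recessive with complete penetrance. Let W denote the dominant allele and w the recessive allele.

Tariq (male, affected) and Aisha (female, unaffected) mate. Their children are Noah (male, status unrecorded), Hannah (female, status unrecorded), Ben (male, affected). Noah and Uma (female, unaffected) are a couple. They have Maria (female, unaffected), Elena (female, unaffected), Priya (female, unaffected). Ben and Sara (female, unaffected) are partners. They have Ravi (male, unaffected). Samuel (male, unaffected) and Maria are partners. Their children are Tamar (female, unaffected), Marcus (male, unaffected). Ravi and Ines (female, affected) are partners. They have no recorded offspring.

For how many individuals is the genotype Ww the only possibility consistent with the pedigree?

2

Obligate heterozygotes: Aisha is unaffected so carries W and passed w to Ben (ww), so Aisha is Ww; Ravi is unaffected so carries W and received w from Ben (ww), so Ravi is Ww.
Every other individual is either homozygous by phenotype or has at least one consistent homozygous assignment, so the count is 2.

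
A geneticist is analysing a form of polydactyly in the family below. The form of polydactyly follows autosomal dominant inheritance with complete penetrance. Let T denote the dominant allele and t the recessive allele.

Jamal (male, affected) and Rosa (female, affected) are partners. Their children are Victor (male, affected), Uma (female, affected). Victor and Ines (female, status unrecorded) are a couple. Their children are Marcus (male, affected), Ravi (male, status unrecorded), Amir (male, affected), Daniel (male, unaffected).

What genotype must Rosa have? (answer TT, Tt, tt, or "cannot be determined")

Rosa's phenotype allows TT or Tt, and no parent or child forces a single allele at both positions; consistent genotype assignments exist with Rosa as TT or Tt.

cannot be determined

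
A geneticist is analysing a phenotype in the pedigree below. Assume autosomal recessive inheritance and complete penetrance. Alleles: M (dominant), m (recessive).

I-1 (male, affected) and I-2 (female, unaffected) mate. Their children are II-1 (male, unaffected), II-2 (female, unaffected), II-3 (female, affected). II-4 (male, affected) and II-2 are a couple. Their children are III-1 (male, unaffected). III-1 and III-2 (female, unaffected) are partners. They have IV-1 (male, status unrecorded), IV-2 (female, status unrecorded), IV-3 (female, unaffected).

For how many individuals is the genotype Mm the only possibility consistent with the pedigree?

Obligate heterozygotes: I-2 is unaffected so carries M and passed m to II-3 (mm), so I-2 is Mm; II-1 is unaffected so carries M and received m from I-1 (mm), so II-1 is Mm; II-2 is unaffected so carries M and received m from I-1 (mm), so II-2 is Mm; III-1 is unaffected so carries M and received m from II-4 (mm), so III-1 is Mm.
Every other individual is either homozygous by phenotype or has at least one consistent homozygous assignment, so the count is 4.

4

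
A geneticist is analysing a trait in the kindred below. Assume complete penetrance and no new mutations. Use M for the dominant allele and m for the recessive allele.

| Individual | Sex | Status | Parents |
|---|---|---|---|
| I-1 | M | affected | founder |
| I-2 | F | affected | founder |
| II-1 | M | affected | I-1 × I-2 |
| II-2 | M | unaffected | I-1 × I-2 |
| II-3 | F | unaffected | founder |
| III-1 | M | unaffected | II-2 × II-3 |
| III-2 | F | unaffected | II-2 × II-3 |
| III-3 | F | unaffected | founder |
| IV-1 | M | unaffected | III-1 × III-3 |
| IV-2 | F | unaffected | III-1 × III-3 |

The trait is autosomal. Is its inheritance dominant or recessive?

dominant

I-1 and I-2 are both affected yet have an unaffected child II-2. Under a recessive model two affected parents are homozygous and every child would be affected, so the trait cannot be recessive.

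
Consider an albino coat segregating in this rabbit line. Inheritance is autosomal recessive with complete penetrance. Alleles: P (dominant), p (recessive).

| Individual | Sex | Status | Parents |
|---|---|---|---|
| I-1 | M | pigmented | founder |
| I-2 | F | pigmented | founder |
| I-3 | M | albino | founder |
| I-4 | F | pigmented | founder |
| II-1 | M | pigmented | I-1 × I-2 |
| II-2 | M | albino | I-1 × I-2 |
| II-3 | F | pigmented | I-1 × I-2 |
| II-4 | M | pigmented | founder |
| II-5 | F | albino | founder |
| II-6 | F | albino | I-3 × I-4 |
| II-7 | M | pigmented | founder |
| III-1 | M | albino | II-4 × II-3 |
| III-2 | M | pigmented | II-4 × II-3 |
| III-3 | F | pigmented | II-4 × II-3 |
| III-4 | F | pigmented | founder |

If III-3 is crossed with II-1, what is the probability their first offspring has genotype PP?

II-4 is pigmented so carries P and passed p to III-1 (pp), so II-4 is Pp.
II-3 is pigmented so carries P and passed p to III-1 (pp), so II-3 is Pp.
III-3 is a pigmented offspring of II-4 (Pp) × II-3 (Pp), whose cross gives 1/4 PP : 1/2 Pp : 1/4 pp; conditioning on being pigmented, III-3 is PP with probability 1/3, Pp with probability 2/3.
I-1 is pigmented so carries P and passed p to II-2 (pp), so I-1 is Pp.
I-2 is pigmented so carries P and passed p to II-2 (pp), so I-2 is Pp.
II-1 is a pigmented offspring of I-1 (Pp) × I-2 (Pp), whose cross gives 1/4 PP : 1/2 Pp : 1/4 pp; conditioning on being pigmented, II-1 is PP with probability 1/3, Pp with probability 2/3.
Summing over parental genotype combinations, P(offspring has genotype PP) = 1/9·1 + 2/9·1/2 + 2/9·1/2 + 4/9·1/4 = 4/9.

4/9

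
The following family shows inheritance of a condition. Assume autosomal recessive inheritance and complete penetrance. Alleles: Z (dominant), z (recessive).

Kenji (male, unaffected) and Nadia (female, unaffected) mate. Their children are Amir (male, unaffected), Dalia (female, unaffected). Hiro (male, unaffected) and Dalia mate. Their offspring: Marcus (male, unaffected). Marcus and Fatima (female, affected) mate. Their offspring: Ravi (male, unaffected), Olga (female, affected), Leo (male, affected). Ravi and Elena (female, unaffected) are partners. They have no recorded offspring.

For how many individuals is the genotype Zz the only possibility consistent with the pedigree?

Obligate heterozygotes: Marcus is unaffected so carries Z and passed z to Olga (zz), so Marcus is Zz; Ravi is unaffected so carries Z and received z from Fatima (zz), so Ravi is Zz.
Every other individual is either homozygous by phenotype or has at least one consistent homozygous assignment, so the count is 2.

2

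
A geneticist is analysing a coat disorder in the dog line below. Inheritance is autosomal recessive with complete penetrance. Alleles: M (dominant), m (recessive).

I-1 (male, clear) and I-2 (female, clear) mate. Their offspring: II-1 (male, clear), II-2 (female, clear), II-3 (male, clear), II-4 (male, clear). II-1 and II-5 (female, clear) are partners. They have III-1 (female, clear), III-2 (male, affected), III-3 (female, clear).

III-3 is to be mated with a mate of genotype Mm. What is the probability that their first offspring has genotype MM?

II-1 is clear so carries M and passed m to III-2 (mm), so II-1 is Mm.
II-5 is clear so carries M and passed m to III-2 (mm), so II-5 is Mm.
III-3 is a clear offspring of II-1 (Mm) × II-5 (Mm), whose cross gives 1/4 MM : 1/2 Mm : 1/4 mm; conditioning on being clear, III-3 is MM with probability 1/3, Mm with probability 2/3.
Summing over parental genotype combinations, P(offspring has genotype MM) = 1/3·1/2 + 2/3·1/4 = 1/3.

1/3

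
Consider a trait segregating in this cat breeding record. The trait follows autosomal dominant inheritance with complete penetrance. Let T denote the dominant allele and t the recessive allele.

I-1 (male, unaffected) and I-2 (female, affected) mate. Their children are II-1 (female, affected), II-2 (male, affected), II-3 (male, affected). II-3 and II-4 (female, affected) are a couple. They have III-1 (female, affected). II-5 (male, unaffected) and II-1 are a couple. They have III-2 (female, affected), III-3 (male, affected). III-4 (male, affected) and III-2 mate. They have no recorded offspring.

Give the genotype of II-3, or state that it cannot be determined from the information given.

From phenotype alone, II-3 is TT or Tt.
II-3 is affected so carries T and received t from I-1 (tt), so II-3 is Tt.

Tt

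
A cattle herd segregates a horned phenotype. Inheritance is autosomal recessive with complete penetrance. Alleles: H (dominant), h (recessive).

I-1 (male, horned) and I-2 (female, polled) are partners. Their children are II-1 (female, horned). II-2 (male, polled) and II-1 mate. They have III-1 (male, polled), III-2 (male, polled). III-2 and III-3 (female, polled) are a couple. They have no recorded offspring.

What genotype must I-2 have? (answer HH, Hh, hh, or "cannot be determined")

Hh

From phenotype alone, I-2 is HH or Hh.
I-2 is polled so carries H and passed h to II-1 (hh), so I-2 is Hh.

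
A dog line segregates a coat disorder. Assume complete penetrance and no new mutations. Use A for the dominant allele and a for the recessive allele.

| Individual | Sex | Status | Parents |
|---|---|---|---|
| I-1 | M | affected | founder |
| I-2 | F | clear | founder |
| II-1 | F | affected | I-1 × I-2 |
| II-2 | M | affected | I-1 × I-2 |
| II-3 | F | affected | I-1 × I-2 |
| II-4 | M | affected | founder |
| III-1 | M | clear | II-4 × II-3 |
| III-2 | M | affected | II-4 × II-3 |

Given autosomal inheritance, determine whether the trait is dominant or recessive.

II-4 and II-3 are both affected yet have a clear child III-1. Under a recessive model two affected parents are homozygous and every child would be affected, so the trait cannot be recessive.

dominant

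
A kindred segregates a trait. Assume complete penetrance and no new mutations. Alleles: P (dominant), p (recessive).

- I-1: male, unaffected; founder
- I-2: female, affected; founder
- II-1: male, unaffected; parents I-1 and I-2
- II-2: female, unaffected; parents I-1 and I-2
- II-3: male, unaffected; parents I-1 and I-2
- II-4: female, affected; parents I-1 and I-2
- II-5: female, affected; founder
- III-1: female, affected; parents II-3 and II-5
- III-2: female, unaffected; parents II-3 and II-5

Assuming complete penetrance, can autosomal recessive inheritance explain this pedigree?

Yes

A consistent assignment under autosomal recessive exists: I-1 Pp, I-2 pp, II-1 Pp, II-2 Pp, II-3 Pp, II-4 pp, II-5 pp, III-1 pp, III-2 Pp.
In this assignment every recorded phenotype matches its genotype and every non-founder's genotype is obtainable from its parents' genotypes, so the pedigree is consistent.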